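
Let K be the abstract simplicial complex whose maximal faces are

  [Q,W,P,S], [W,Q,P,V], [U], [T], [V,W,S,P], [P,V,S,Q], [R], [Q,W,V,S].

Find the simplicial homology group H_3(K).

Order the vertices as P < Q < R < S < T < U < V < W. Listing each simplex with vertices in this order, K has dimension 3 with simplices:

  0-simplices (8): P, Q, R, S, T, U, V, W
  1-simplices (10): PQ, PS, PV, PW, QS, QV, QW, SV, SW, VW
  2-simplices (10): PQS, PQV, PQW, PSV, PSW, PVW, QSV, QSW, QVW, SVW
  3-simplices (5): PQSV, PQSW, PQVW, PSVW, QSVW

Hence C_0 ≅ Z^8, C_1 ≅ Z^10, C_2 ≅ Z^10, C_3 ≅ Z^5.

Boundary ∂_1: C_1 → C_0 maps an edge to its endpoints' difference, ∂[p,q] = q − p. For instance
  ∂VW = W − V.
The 8×10 boundary matrix has rank 4 and Smith normal form diag(1,1,1,1).

Boundary ∂_2: C_2 → C_1 sends each 2-simplex [p,q,r] to [q,r] − [p,r] + [p,q]. For instance
  ∂PSV = SV − PV + PS,
  ∂PSW = SW − PW + PS.
The 10×10 boundary matrix has rank 6 and Smith normal form diag(1,1,1,1,1,1).

The boundary map ∂_3: C_3 → C_2 sends each 3-simplex σ to the alternating sum Σ_i (−1)^i (σ with its i-th vertex removed). For instance
  ∂PQSV = QSV − PSV + PQV − PQS,
  ∂PQSW = QSW − PSW + PQW − PQS.
The 10×5 boundary matrix has rank 4 and Smith normal form diag(1,1,1,1).

From H_k ≅ ker(∂_k) / im(∂_{k+1}) we obtain:

  H_3: rank ker ∂_3 − rank ∂_4 = (5 − 4) − 0 = 1, and there is no ∂_4, so H_3 ≅ Z.

H_3 = Z.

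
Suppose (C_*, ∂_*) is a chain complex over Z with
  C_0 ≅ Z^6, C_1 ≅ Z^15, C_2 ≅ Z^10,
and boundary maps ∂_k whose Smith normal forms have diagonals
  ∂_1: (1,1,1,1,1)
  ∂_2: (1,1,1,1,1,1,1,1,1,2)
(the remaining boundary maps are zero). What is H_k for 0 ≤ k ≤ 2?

H_0 = Z,  H_1 = Z/2Z,  H_2 = 0.

H_0: b_0 = 6 − 0 − 5 = 1; torsion from ∂_1 factors > 1: none. So H_0 = Z.
H_1: b_1 = 15 − 5 − 10 = 0; torsion from ∂_2 factors > 1: [2]. So H_1 = Z/2Z.
H_2: b_2 = 10 − 10 − 0 = 0; torsion from ∂_3 factors > 1: none. So H_2 = 0.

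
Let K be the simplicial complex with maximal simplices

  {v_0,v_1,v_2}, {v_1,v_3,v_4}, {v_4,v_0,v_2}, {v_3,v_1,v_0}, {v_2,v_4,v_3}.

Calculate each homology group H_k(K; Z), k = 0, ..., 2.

Take the total order v_0 < v_1 < v_2 < v_3 < v_4 on the vertex set. Then K (dimension 2) consists of the simplices:

  0-simplices (5): [v_0], [v_1], [v_2], [v_3], [v_4]
  1-simplices (10): [v_0,v_1], [v_0,v_2], [v_0,v_3], [v_0,v_4], [v_1,v_2], [v_1,v_3], [v_1,v_4], [v_2,v_3], [v_2,v_4], [v_3,v_4]
  2-simplices (5): [v_0,v_1,v_2], [v_0,v_1,v_3], [v_0,v_2,v_4], [v_1,v_3,v_4], [v_2,v_3,v_4]

so the chain groups are C_0 ≅ Z^5, C_1 ≅ Z^10, C_2 ≅ Z^5.

Boundary ∂_1: C_1 → C_0 maps an edge to its endpoints' difference, ∂[p,q] = q − p.
As a 5×10 matrix over Z this has rank 4, with invariant factors (1,1,1,1).

The boundary map ∂_2: C_2 → C_1 sends each 2-simplex [p,q,r] to [q,r] − [p,r] + [p,q]. For instance
  ∂[v_0,v_2,v_4] = [v_2,v_4] − [v_0,v_4] + [v_0,v_2],
  ∂[v_1,v_3,v_4] = [v_3,v_4] − [v_1,v_4] + [v_1,v_3].
This gives a 10×5 integer matrix of rank 5; reducing to Smith normal form yields diagonal entries (1,1,1,1,1).

Reading off H_k = ker ∂_k / im ∂_{k+1}:

  H_0: rank C_0 − rank ∂_1 = 5 − 4 = 1, and the invariant factors of ∂_1 are all 1, so H_0 = Z.
  H_1: rank ker ∂_1 − rank ∂_2 = (10 − 4) − 5 = 1, and the invariant factors of ∂_2 are all 1, so H_1 = Z.
  H_2: rank ker ∂_2 − rank ∂_3 = (5 − 5) − 0 = 0, and there is no ∂_3, so H_2 = 0.

H_0 ≅ Z,  H_1 ≅ Z,  H_2 = 0.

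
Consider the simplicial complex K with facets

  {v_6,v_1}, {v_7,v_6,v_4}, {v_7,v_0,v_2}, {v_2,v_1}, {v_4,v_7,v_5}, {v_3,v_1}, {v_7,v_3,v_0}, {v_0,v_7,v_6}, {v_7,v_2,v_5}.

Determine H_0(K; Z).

K has 8 vertices, 15 edges, 6 triangles.
rank ∂_0 = 0, rank ∂_1 = 7 ⇒ b_0 = 8 − 0 − 7 = 1; all invariant factors of ∂_1 are 1 so no torsion. So H_0 = Z.

H_0 = Z.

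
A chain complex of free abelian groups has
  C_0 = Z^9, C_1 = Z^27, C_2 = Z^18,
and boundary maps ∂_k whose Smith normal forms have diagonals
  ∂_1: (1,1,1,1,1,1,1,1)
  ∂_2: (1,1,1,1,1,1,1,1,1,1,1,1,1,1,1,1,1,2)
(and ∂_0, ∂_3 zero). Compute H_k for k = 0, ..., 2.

H_0 ≅ Z,  H_1 ≅ Z ⊕ Z/2Z,  H_2 = 0.

H_0: b_0 = 9 − 0 − 8 = 1; torsion from ∂_1 factors > 1: none. So H_0 ≅ Z.
H_1: b_1 = 27 − 8 − 18 = 1; torsion from ∂_2 factors > 1: [2]. So H_1 ≅ Z ⊕ Z/2Z.
H_2: b_2 = 18 − 18 − 0 = 0; torsion from ∂_3 factors > 1: none. So H_2 ≅ 0.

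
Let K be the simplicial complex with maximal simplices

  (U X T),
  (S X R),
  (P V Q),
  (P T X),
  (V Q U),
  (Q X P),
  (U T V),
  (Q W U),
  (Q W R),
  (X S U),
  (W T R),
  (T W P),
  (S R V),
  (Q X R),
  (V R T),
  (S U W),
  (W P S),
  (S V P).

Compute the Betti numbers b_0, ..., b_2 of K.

Take the total order P < Q < R < S < T < U < V < W < X on the vertex set. Then K (dimension 2) consists of the simplices:

  0-simplices (9): P, Q, R, S, T, U, V, W, X
  1-simplices (27): PQ, PS, PT, PV, PW, PX, QR, QU, QV, QW, QX, RS, RT, RV, RW, RX, SU, SV, SW, SX, TU, TV, TW, TX, UV, UW, UX
  2-simplices (18): PQV, PQX, PSV, PSW, PTW, PTX, QRW, QRX, QUV, QUW, RSV, RSX, RTV, RTW, SUW, SUX, TUV, TUX

so the chain groups are C_0 ≅ Z^9, C_1 ≅ Z^27, C_2 ≅ Z^18.

∂_1: C_1 → C_0 maps an edge to its endpoints' difference, ∂[p,q] = q − p. For instance
  ∂QR = R − Q.
As a 9×27 matrix over Z this has rank 8, with invariant factors (1,1,1,1,1,1,1,1).

Boundary ∂_2: C_2 → C_1 maps a triangle to the signed sum of its edges. For instance
  ∂RTV = TV − RV + RT,
  ∂RTW = TW − RW + RT.
This gives a 27×18 integer matrix of rank 17; reducing to Smith normal form yields diagonal entries (1,1,1,1,1,1,1,1,1,1,1,1,1,1,1,1,1).

Reading off H_k = ker ∂_k / im ∂_{k+1}:

  H_0: rank C_0 − rank ∂_1 = 9 − 8 = 1, and the invariant factors of ∂_1 are all 1, so H_0 = Z.
  H_1: rank ker ∂_1 − rank ∂_2 = (27 − 8) − 17 = 2, and the invariant factors of ∂_2 are all 1, so H_1 = Z^2.
  H_2: rank ker ∂_2 − rank ∂_3 = (18 − 17) − 0 = 1, and there is no ∂_3, so H_2 = Z.

As a check, the Euler characteristic is 9 − 27 + 18 = 0, which agrees with 1 − 2 + 1 = 0.

Hence the Betti numbers are b_0 = 1, b_1 = 2, b_2 = 1.

b_0 = 1, b_1 = 2, b_2 = 1.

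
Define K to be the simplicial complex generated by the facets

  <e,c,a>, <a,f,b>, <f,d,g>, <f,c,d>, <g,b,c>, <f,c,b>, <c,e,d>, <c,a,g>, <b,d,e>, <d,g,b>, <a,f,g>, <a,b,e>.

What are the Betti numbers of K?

b_0 = 1, b_1 = 0, b_2 = 0.

We work with the vertex ordering a < b < c < d < e < f < g. The simplices of K, each written with vertices in increasing order, are:

  0-simplices (7): a, b, c, d, e, f, g
  1-simplices (18): ab, ac, ae, af, ag, bc, bd, be, bf, bg, cd, ce, cf, cg, de, df, dg, fg
  2-simplices (12): abe, abf, ace, acg, afg, bcf, bcg, bde, bdg, cde, cdf, dfg

Hence C_0 ≅ Z^7, C_1 ≅ Z^18, C_2 ≅ Z^12.

∂_1: C_1 → C_0 sends each edge [p,q] (with p < q) to q − p. For instance
  ∂bf = f − b.
The resulting 7×18 matrix has rank 6, and its Smith normal form has invariant factors (1,1,1,1,1,1).

Boundary ∂_2: C_2 → C_1 sends each 2-simplex [p,q,r] to [q,r] − [p,r] + [p,q]. For instance
  ∂cdf = df − cf + cd,
  ∂dfg = fg − dg + df.
This gives a 18×12 integer matrix of rank 12; reducing to Smith normal form yields diagonal entries (1,1,1,1,1,1,1,1,1,1,1,2).

Now H_k = ker ∂_k / im ∂_{k+1}, so:

  H_0: rank C_0 − rank ∂_1 = 7 − 6 = 1, and the invariant factors of ∂_1 are all 1, so H_0 = Z.
  H_1: rank ker ∂_1 − rank ∂_2 = (18 − 6) − 12 = 0, and ∂_2 has invariant factor 2 > 1, so H_1 = Z/2.
  H_2: rank ker ∂_2 − rank ∂_3 = (12 − 12) − 0 = 0, and there is no ∂_3, so H_2 = 0.

As a check, the Euler characteristic is 7 − 18 + 12 = 1, which agrees with 1 − 0 + 0 = 1.

Hence the Betti numbers are b_0 = 1, b_1 = 0, b_2 = 0.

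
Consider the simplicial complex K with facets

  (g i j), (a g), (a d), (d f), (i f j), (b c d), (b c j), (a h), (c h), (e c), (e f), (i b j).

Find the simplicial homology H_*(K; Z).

Take the total order a < b < c < d < e < f < g < h < i < j on the vertex set. Then K (dimension 2) consists of the simplices:

  0-simplices (10): a, b, c, d, e, f, g, h, i, j
  1-simplices (18): ad, ag, ah, bc, bd, bi, bj, cd, ce, ch, cj, df, ef, fi, fj, gi, gj, ij
  2-simplices (5): bcd, bcj, bij, fij, gij

giving chain groups C_0 ≅ Z^10, C_1 ≅ Z^18, C_2 ≅ Z^5.

The boundary map ∂_1: C_1 → C_0 sends each edge [p,q] (with p < q) to q − p.
This gives a 10×18 integer matrix of rank 9; reducing to Smith normal form yields diagonal entries (1,1,1,1,1,1,1,1,1).

∂_2: C_2 → C_1 sends each 2-simplex [p,q,r] to [q,r] − [p,r] + [p,q]. For instance
  ∂gij = ij − gj + gi,
  ∂bcd = cd − bd + bc.
As a 18×5 matrix over Z this has rank 5, with invariant factors (1,1,1,1,1).

Now H_k = ker ∂_k / im ∂_{k+1}, so:

  H_0: rank C_0 − rank ∂_1 = 10 − 9 = 1, and the invariant factors of ∂_1 are all 1, so H_0 = Z.
  H_1: rank ker ∂_1 − rank ∂_2 = (18 − 9) − 5 = 4, and the invariant factors of ∂_2 are all 1, so H_1 = Z^4.
  H_2: rank ker ∂_2 − rank ∂_3 = (5 − 5) − 0 = 0, and there is no ∂_3, so H_2 = 0.

H_0 ≅ Z,  H_1 ≅ Z^4,  H_2 = 0.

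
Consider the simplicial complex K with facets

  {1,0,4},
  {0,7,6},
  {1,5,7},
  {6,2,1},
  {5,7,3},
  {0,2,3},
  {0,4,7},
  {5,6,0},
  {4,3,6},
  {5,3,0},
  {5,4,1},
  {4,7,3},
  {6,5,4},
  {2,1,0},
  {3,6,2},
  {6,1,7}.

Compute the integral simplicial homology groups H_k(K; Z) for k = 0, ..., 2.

H_0 = Z,  H_1 = Z^2,  H_2 = Z.

Order the vertices as 0 < 1 < 2 < 3 < 4 < 5 < 6 < 7. Listing each simplex with vertices in this order, K has dimension 2 with simplices:

  0-simplices (8): [0], [1], [2], [3], [4], [5], [6], [7]
  1-simplices (24): (24 of them)
  2-simplices (16): [0,1,2], [0,1,4], [0,2,3], [0,3,5], [0,4,7], [0,5,6], [0,6,7], [1,2,6], [1,4,5], [1,5,7], [1,6,7], [2,3,6], [3,4,6], [3,4,7], [3,5,7], [4,5,6]

giving chain groups C_0 ≅ Z^8, C_1 ≅ Z^24, C_2 ≅ Z^16.

Boundary ∂_1: C_1 → C_0 maps an edge to its endpoints' difference, ∂[p,q] = q − p. For instance
  ∂[2,6] = [6] − [2].
This gives a 8×24 integer matrix of rank 7; reducing to Smith normal form yields diagonal entries (1,1,1,1,1,1,1).

Boundary ∂_2: C_2 → C_1 maps a triangle to the signed sum of its edges. For instance
  ∂[1,6,7] = [6,7] − [1,7] + [1,6],
  ∂[0,1,2] = [1,2] − [0,2] + [0,1].
As a 24×16 matrix over Z this has rank 15, with invariant factors (1,1,1,1,1,1,1,1,1,1,1,1,1,1,1).

Computing H_k = (kernel of ∂_k) / (image of ∂_{k+1}):

  H_0: rank C_0 − rank ∂_1 = 8 − 7 = 1, and the invariant factors of ∂_1 are all 1, so H_0 = Z.
  H_1: rank ker ∂_1 − rank ∂_2 = (24 − 7) − 15 = 2, and the invariant factors of ∂_2 are all 1, so H_1 = Z^2.
  H_2: rank ker ∂_2 − rank ∂_3 = (16 − 15) − 0 = 1, and there is no ∂_3, so H_2 = Z.

As a check, the Euler characteristic is 8 − 24 + 16 = 0, which agrees with 1 − 2 + 1 = 0.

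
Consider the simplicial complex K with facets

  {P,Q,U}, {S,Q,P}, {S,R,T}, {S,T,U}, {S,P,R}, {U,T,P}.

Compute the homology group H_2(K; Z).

K has 6 vertices, 12 edges, 6 triangles.
rank ∂_2 = 6, rank ∂_3 = 0 ⇒ b_2 = 6 − 6 − 0 = 0. So H_2 ≅ 0.

H_2 ≅ 0.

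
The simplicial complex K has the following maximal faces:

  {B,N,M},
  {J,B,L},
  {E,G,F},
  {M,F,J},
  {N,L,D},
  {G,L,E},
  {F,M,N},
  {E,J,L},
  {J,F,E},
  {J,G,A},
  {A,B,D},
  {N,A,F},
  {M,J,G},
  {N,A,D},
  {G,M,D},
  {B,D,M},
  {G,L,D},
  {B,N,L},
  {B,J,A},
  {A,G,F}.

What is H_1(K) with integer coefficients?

H_1 = Z × Z/2.

Order the vertices as A < B < D < E < F < G < J < L < M < N. Listing each simplex with vertices in this order, K has dimension 2 with simplices:

  0-simplices (10): A, B, D, E, F, G, J, L, M, N
  1-simplices (30): AB, AD, AF, AG, AJ, AN, BD, BJ, BL, BM, BN, DG, DL, DM, DN, EF, EG, EJ, EL, FG, FJ, FM, FN, GJ, GL, GM, JL, JM, LN, MN
  2-simplices (20): ABD, ABJ, ADN, AFG, AFN, AGJ, BDM, BJL, BLN, BMN, DGL, DGM, DLN, EFG, EFJ, EGL, EJL, FJM, FMN, GJM

Hence C_0 ≅ Z^10, C_1 ≅ Z^30, C_2 ≅ Z^20.

∂_1: C_1 → C_0 is given by ∂[p,q] = [q] − [p]. For instance
  ∂AG = G − A.
The resulting 10×30 matrix has rank 9, and its Smith normal form has invariant factors (1,1,1,1,1,1,1,1,1).

∂_2: C_2 → C_1 maps a triangle to the signed sum of its edges. For instance
  ∂EJL = JL − EL + EJ,
  ∂GJM = JM − GM + GJ.
This gives a 30×20 integer matrix of rank 20; reducing to Smith normal form yields diagonal entries (1,1,1,1,1,1,1,1,1,1,1,1,1,1,1,1,1,1,1,2).

Reading off H_k = ker ∂_k / im ∂_{k+1}:

  H_1: rank ker ∂_1 − rank ∂_2 = (30 − 9) − 20 = 1, and ∂_2 has invariant factor 2 > 1, so H_1 ≅ Z × Z/2.

(K is a triangulation of the Klein bottle.)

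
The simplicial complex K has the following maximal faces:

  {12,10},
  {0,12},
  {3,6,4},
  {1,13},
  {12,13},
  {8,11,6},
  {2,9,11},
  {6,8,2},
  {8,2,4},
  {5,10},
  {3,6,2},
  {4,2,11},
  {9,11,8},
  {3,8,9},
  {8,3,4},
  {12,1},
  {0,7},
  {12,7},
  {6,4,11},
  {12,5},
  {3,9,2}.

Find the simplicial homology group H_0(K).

H_0 = Z^2.

K has 14 vertices, 27 edges, 12 triangles.
rank ∂_0 = 0, rank ∂_1 = 12 ⇒ b_0 = 14 − 0 − 12 = 2; all invariant factors of ∂_1 are 1 so no torsion. So H_0 = Z^2.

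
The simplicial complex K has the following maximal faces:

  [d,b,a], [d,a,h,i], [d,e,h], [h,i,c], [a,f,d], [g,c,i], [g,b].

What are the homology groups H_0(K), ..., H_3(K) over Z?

Fix the vertex order a < b < c < d < e < f < g < h < i and write every simplex with vertices in increasing order. Then dim K = 3 and the simplices of K are:

  0-simplices (9): a, b, c, d, e, f, g, h, i
  1-simplices (17): ab, ad, af, ah, ai, bd, bg, cg, ch, ci, de, df, dh, di, eh, gi, hi
  2-simplices (9): abd, adf, adh, adi, ahi, cgi, chi, deh, dhi
  3-simplices (1): adhi

giving chain groups C_0 ≅ Z^9, C_1 ≅ Z^17, C_2 ≅ Z^9, C_3 ≅ Z^1.

∂_1: C_1 → C_0 sends each edge [p,q] (with p < q) to q − p. For instance
  ∂di = i − d.
As a 9×17 matrix over Z this has rank 8, with invariant factors (1,1,1,1,1,1,1,1).

Boundary ∂_2: C_2 → C_1 acts by ∂[p,q,r] = [q,r] − [p,r] + [p,q]. For instance
  ∂adf = df − af + ad,
  ∂abd = bd − ad + ab.
The resulting 17×9 matrix has rank 8, and its Smith normal form has invariant factors (1,1,1,1,1,1,1,1).

The boundary map ∂_3: C_3 → C_2 sends each 3-simplex σ to the alternating sum Σ_i (−1)^i (σ with its i-th vertex removed). For instance
  ∂adhi = dhi − ahi + adi − adh.
This gives a 9×1 integer matrix of rank 1; reducing to Smith normal form yields diagonal entries (1).

Reading off H_k = ker ∂_k / im ∂_{k+1}:

  H_0: rank C_0 − rank ∂_1 = 9 − 8 = 1, and the invariant factors of ∂_1 are all 1, so H_0 = Z.
  H_1: rank ker ∂_1 − rank ∂_2 = (17 − 8) − 8 = 1, and the invariant factors of ∂_2 are all 1, so H_1 = Z.
  H_2: rank ker ∂_2 − rank ∂_3 = (9 − 8) − 1 = 0, and the invariant factors of ∂_3 are all 1, so H_2 = 0.
  H_3: rank ker ∂_3 − rank ∂_4 = (1 − 1) − 0 = 0, and there is no ∂_4, so H_3 = 0.

H_0 ≅ Z,  H_1 ≅ Z,  H_2 = 0,  H_3 = 0.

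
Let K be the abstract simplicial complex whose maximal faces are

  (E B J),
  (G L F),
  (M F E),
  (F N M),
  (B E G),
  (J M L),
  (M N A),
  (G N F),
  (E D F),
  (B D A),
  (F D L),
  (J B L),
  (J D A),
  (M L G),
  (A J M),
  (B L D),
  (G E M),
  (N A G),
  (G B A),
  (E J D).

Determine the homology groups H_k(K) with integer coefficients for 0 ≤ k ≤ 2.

H_0 = Z,  H_1 = Z ⊕ Z/2,  H_2 = 0.

We work with the vertex ordering A < B < D < E < F < G < J < L < M < N. The simplices of K, each written with vertices in increasing order, are:

  0-simplices (10): A, B, D, E, F, G, J, L, M, N
  1-simplices (30): AB, AD, AG, AJ, AM, AN, BD, BE, BG, BJ, BL, DE, DF, DJ, DL, EF, EG, EJ, EM, FG, FL, FM, FN, GL, GM, GN, JL, JM, LM, MN
  2-simplices (20): ABD, ABG, ADJ, AGN, AJM, AMN, BDL, BEG, BEJ, BJL, DEF, DEJ, DFL, EFM, EGM, FGL, FGN, FMN, GLM, JLM

giving chain groups C_0 ≅ Z^10, C_1 ≅ Z^30, C_2 ≅ Z^20.

The boundary map ∂_1: C_1 → C_0 maps an edge to its endpoints' difference, ∂[p,q] = q − p. For instance
  ∂FL = L − F.
This gives a 10×30 integer matrix of rank 9; reducing to Smith normal form yields diagonal entries (1,1,1,1,1,1,1,1,1).

∂_2: C_2 → C_1 sends each 2-simplex [p,q,r] to [q,r] − [p,r] + [p,q]. For instance
  ∂BEJ = EJ − BJ + BE,
  ∂FGN = GN − FN + FG.
This gives a 30×20 integer matrix of rank 20; reducing to Smith normal form yields diagonal entries (1,1,1,1,1,1,1,1,1,1,1,1,1,1,1,1,1,1,1,2).

Computing H_k = (kernel of ∂_k) / (image of ∂_{k+1}):

  H_0: rank C_0 − rank ∂_1 = 10 − 9 = 1, and the invariant factors of ∂_1 are all 1, so H_0 = Z.
  H_1: rank ker ∂_1 − rank ∂_2 = (30 − 9) − 20 = 1, and ∂_2 has invariant factor 2 > 1, so H_1 = Z ⊕ Z/2.
  H_2: rank ker ∂_2 − rank ∂_3 = (20 − 20) − 0 = 0, and there is no ∂_3, so H_2 = 0.

As a check, the Euler characteristic is 10 − 30 + 20 = 0, which agrees with 1 − 1 + 0 = 0.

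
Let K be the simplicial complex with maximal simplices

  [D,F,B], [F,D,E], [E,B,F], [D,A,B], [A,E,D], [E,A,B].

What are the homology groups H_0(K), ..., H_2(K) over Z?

H_0 = Z,  H_1 = 0,  H_2 = Z.

K has 5 vertices, 9 edges, 6 triangles.
rank ∂_0 = 0, rank ∂_1 = 4 ⇒ b_0 = 5 − 0 − 4 = 1; all invariant factors of ∂_1 are 1 so no torsion. So H_0 = Z.
rank ∂_1 = 4, rank ∂_2 = 5 ⇒ b_1 = 9 − 4 − 5 = 0; all invariant factors of ∂_2 are 1 so no torsion. So H_1 = 0.
rank ∂_2 = 5, rank ∂_3 = 0 ⇒ b_2 = 6 − 5 − 0 = 1. So H_2 = Z.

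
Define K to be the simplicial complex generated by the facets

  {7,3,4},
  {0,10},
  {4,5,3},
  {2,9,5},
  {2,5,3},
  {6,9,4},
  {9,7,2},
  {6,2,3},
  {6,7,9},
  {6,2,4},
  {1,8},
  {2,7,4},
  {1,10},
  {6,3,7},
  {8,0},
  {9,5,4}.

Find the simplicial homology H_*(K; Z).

H_0 ≅ Z^2,  H_1 ≅ Z ⊕ Z/2Z,  H_2 = 0.

Take the total order 0 < 1 < 2 < 3 < 4 < 5 < 6 < 7 < 8 < 9 < 10 on the vertex set. Then K (dimension 2) consists of the simplices:

  0-simplices (11): [0], [1], [2], [3], [4], [5], [6], [7], [8], [9], [10]
  1-simplices (22): [0,8], [0,10], [1,8], [1,10], [2,3], [2,4], [2,5], [2,6], [2,7], [2,9], [3,4], [3,5], [3,6], [3,7], [4,5], [4,6], [4,7], [4,9], [5,9], [6,7], [6,9], [7,9]
  2-simplices (12): [2,3,5], [2,3,6], [2,4,6], [2,4,7], [2,5,9], [2,7,9], [3,4,5], [3,4,7], [3,6,7], [4,5,9], [4,6,9], [6,7,9]

giving chain groups C_0 ≅ Z^11, C_1 ≅ Z^22, C_2 ≅ Z^12.

∂_1: C_1 → C_0 is given by ∂[p,q] = [q] − [p].
The 11×22 boundary matrix has rank 9 and Smith normal form diag(1,1,1,1,1,1,1,1,1).

Boundary ∂_2: C_2 → C_1 acts by ∂[p,q,r] = [q,r] − [p,r] + [p,q]. For instance
  ∂[2,4,7] = [4,7] − [2,7] + [2,4],
  ∂[2,4,6] = [4,6] − [2,6] + [2,4].
As a 22×12 matrix over Z this has rank 12, with invariant factors (1,1,1,1,1,1,1,1,1,1,1,2).

Computing H_k = (kernel of ∂_k) / (image of ∂_{k+1}):

  H_0: rank C_0 − rank ∂_1 = 11 − 9 = 2, and the invariant factors of ∂_1 are all 1, so H_0 = Z^2.
  H_1: rank ker ∂_1 − rank ∂_2 = (22 − 9) − 12 = 1, and ∂_2 has invariant factor 2 > 1, so H_1 = Z ⊕ Z/2Z.
  H_2: rank ker ∂_2 − rank ∂_3 = (12 − 12) − 0 = 0, and there is no ∂_3, so H_2 = 0.

As a check, the Euler characteristic is 11 − 22 + 12 = 1, which agrees with 2 − 1 + 0 = 1.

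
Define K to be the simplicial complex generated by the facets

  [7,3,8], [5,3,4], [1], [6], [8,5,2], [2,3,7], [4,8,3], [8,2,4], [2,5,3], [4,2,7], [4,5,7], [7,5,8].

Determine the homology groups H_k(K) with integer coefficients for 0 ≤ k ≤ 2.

H_0 ≅ Z^3,  H_1 ≅ Z/2,  H_2 = 0.

Take the total order 1 < 2 < 3 < 4 < 5 < 6 < 7 < 8 on the vertex set. Then K (dimension 2) consists of the simplices:

  0-simplices (8): [1], [2], [3], [4], [5], [6], [7], [8]
  1-simplices (15): [2,3], [2,4], [2,5], [2,7], [2,8], [3,4], [3,5], [3,7], [3,8], [4,5], [4,7], [4,8], [5,7], [5,8], [7,8]
  2-simplices (10): [2,3,5], [2,3,7], [2,4,7], [2,4,8], [2,5,8], [3,4,5], [3,4,8], [3,7,8], [4,5,7], [5,7,8]

Hence C_0 ≅ Z^8, C_1 ≅ Z^15, C_2 ≅ Z^10.

Boundary ∂_1: C_1 → C_0 is given by ∂[p,q] = [q] − [p]. For instance
  ∂[5,8] = [8] − [5].
The 8×15 boundary matrix has rank 5 and Smith normal form diag(1,1,1,1,1).

∂_2: C_2 → C_1 sends each 2-simplex [p,q,r] to [q,r] − [p,r] + [p,q]. For instance
  ∂[2,4,7] = [4,7] − [2,7] + [2,4],
  ∂[2,3,5] = [3,5] − [2,5] + [2,3].
The 15×10 boundary matrix has rank 10 and Smith normal form diag(1,1,1,1,1,1,1,1,1,2).

From H_k ≅ ker(∂_k) / im(∂_{k+1}) we obtain:

  H_0: rank C_0 − rank ∂_1 = 8 − 5 = 3, and the invariant factors of ∂_1 are all 1, so H_0 = Z^3.
  H_1: rank ker ∂_1 − rank ∂_2 = (15 − 5) − 10 = 0, and ∂_2 has invariant factor 2 > 1, so H_1 = Z/2.
  H_2: rank ker ∂_2 − rank ∂_3 = (10 − 10) − 0 = 0, and there is no ∂_3, so H_2 = 0.

(K is a triangulation of the disjoint union of a set of 2 points and the real projective plane RP^2.)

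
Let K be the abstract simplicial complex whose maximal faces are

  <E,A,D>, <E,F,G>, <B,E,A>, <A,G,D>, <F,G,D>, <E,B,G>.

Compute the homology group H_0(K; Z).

We work with the vertex ordering A < B < D < E < F < G. The simplices of K, each written with vertices in increasing order, are:

  0-simplices (6): A, B, D, E, F, G
  1-simplices (12): AB, AD, AE, AG, BE, BG, DE, DF, DG, EF, EG, FG
  2-simplices (6): ABE, ADE, ADG, BEG, DFG, EFG

Hence C_0 ≅ Z^6, C_1 ≅ Z^12, C_2 ≅ Z^6.

Boundary ∂_1: C_1 → C_0 maps an edge to its endpoints' difference, ∂[p,q] = q − p.
This gives a 6×12 integer matrix of rank 5; reducing to Smith normal form yields diagonal entries (1,1,1,1,1).

Boundary ∂_2: C_2 → C_1 acts by ∂[p,q,r] = [q,r] − [p,r] + [p,q]. For instance
  ∂ADG = DG − AG + AD,
  ∂ABE = BE − AE + AB.
The resulting 12×6 matrix has rank 6, and its Smith normal form has invariant factors (1,1,1,1,1,1).

Computing H_k = (kernel of ∂_k) / (image of ∂_{k+1}):

  H_0: rank C_0 − rank ∂_1 = 6 − 5 = 1, and the invariant factors of ∂_1 are all 1, so H_0 ≅ Z.

H_0 ≅ Z.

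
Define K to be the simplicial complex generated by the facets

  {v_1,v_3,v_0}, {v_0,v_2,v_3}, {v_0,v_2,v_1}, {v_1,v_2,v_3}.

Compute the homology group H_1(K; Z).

H_1 ≅ 0.

Fix the vertex order v_0 < v_1 < v_2 < v_3 and write every simplex with vertices in increasing order. Then dim K = 2 and the simplices of K are:

  0-simplices (4): [v_0], [v_1], [v_2], [v_3]
  1-simplices (6): [v_0,v_1], [v_0,v_2], [v_0,v_3], [v_1,v_2], [v_1,v_3], [v_2,v_3]
  2-simplices (4): [v_0,v_1,v_2], [v_0,v_1,v_3], [v_0,v_2,v_3], [v_1,v_2,v_3]

Hence C_0 ≅ Z^4, C_1 ≅ Z^6, C_2 ≅ Z^4.

The boundary map ∂_1: C_1 → C_0 sends each edge [p,q] (with p < q) to q − p.
This gives a 4×6 integer matrix of rank 3; reducing to Smith normal form yields diagonal entries (1,1,1).

Boundary ∂_2: C_2 → C_1 sends each 2-simplex [p,q,r] to [q,r] − [p,r] + [p,q]. For instance
  ∂[v_0,v_1,v_3] = [v_1,v_3] − [v_0,v_3] + [v_0,v_1],
  ∂[v_0,v_1,v_2] = [v_1,v_2] − [v_0,v_2] + [v_0,v_1].
The 6×4 boundary matrix has rank 3 and Smith normal form diag(1,1,1).

Now H_k = ker ∂_k / im ∂_{k+1}, so:

  H_1: rank ker ∂_1 − rank ∂_2 = (6 − 3) − 3 = 0, and the invariant factors of ∂_2 are all 1, so H_1 = 0.

(K is a triangulation of the 2-sphere S^2.)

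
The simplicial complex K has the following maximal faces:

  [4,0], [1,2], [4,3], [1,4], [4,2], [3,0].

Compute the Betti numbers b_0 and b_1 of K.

b_0 = 1, b_1 = 2.

Order the vertices as 0 < 1 < 2 < 3 < 4. Listing each simplex with vertices in this order, K has dimension 1 with simplices:

  0-simplices (5): [0], [1], [2], [3], [4]
  1-simplices (6): [0,3], [0,4], [1,2], [1,4], [2,4], [3,4]

Hence C_0 ≅ Z^5, C_1 ≅ Z^6.

The boundary map ∂_1: C_1 → C_0 maps an edge to its endpoints' difference, ∂[p,q] = q − p. For instance
  ∂[0,3] = [3] − [0].
This gives a 5×6 integer matrix of rank 4; reducing to Smith normal form yields diagonal entries (1,1,1,1).

Now H_k = ker ∂_k / im ∂_{k+1}, so:

  H_0: rank C_0 − rank ∂_1 = 5 − 4 = 1, and the invariant factors of ∂_1 are all 1, so H_0 ≅ Z.
  H_1: rank ker ∂_1 − rank ∂_2 = (6 − 4) − 0 = 2, and there is no ∂_2, so H_1 ≅ Z^2.

(K is a triangulation of a wedge of 2 circles.)

Hence the Betti numbers are b_0 = 1, b_1 = 2.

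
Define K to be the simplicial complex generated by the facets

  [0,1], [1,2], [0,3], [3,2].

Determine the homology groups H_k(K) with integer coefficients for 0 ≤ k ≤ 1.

K has 4 vertices, 4 edges.
rank ∂_0 = 0, rank ∂_1 = 3 ⇒ b_0 = 4 − 0 − 3 = 1; all invariant factors of ∂_1 are 1 so no torsion. So H_0 ≅ Z.
rank ∂_1 = 3, rank ∂_2 = 0 ⇒ b_1 = 4 − 3 − 0 = 1. So H_1 ≅ Z.

H_0 = Z,  H_1 = Z.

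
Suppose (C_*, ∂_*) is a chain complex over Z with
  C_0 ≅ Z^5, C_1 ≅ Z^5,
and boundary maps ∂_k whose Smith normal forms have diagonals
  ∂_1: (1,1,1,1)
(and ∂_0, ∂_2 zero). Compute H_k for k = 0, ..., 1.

H_0: b_0 = 5 − 0 − 4 = 1; torsion from ∂_1 factors > 1: none. So H_0 ≅ Z.
H_1: b_1 = 5 − 4 − 0 = 1; torsion from ∂_2 factors > 1: none. So H_1 ≅ Z.

H_0 ≅ Z,  H_1 ≅ Z.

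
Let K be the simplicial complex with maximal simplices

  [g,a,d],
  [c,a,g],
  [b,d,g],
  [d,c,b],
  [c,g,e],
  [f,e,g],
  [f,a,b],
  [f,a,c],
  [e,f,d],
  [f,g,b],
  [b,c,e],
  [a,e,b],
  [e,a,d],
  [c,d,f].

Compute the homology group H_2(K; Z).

H_2 ≅ Z.

K has 7 vertices, 21 edges, 14 triangles.
rank ∂_2 = 13, rank ∂_3 = 0 ⇒ b_2 = 14 − 13 − 0 = 1. So H_2 ≅ Z.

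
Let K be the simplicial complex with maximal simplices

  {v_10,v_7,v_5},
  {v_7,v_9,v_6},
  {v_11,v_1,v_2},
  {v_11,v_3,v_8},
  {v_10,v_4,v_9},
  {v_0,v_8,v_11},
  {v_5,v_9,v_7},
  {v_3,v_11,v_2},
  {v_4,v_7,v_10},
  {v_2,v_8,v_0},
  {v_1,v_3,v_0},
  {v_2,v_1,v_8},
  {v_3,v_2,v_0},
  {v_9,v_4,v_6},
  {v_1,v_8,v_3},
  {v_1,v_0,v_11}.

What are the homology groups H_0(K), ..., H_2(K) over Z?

Order the vertices as v_0 < v_1 < v_2 < v_3 < v_4 < v_5 < v_6 < v_7 < v_8 < v_9 < v_10 < v_11. Listing each simplex with vertices in this order, K has dimension 2 with simplices:

  0-simplices (12): [v_0], [v_1], [v_2], [v_3], [v_4], [v_5], [v_6], [v_7], [v_8], [v_9], [v_10], [v_11]
  1-simplices (27): (27 of them)
  2-simplices (16): (16 of them)

Hence C_0 ≅ Z^12, C_1 ≅ Z^27, C_2 ≅ Z^16.

Boundary ∂_1: C_1 → C_0 sends each edge [p,q] (with p < q) to q − p. For instance
  ∂[v_5,v_7] = [v_7] − [v_5].
The 12×27 boundary matrix has rank 10 and Smith normal form diag(1,1,1,1,1,1,1,1,1,1).

The boundary map ∂_2: C_2 → C_1 acts by ∂[p,q,r] = [q,r] − [p,r] + [p,q]. For instance
  ∂[v_4,v_7,v_10] = [v_7,v_10] − [v_4,v_10] + [v_4,v_7],
  ∂[v_1,v_3,v_8] = [v_3,v_8] − [v_1,v_8] + [v_1,v_3].
The 27×16 boundary matrix has rank 16 and Smith normal form diag(1,1,1,1,1,1,1,1,1,1,1,1,1,1,1,2).

Now H_k = ker ∂_k / im ∂_{k+1}, so:

  H_0: rank C_0 − rank ∂_1 = 12 − 10 = 2, and the invariant factors of ∂_1 are all 1, so H_0 ≅ Z^2.
  H_1: rank ker ∂_1 − rank ∂_2 = (27 − 10) − 16 = 1, and ∂_2 has invariant factor 2 > 1, so H_1 ≅ Z ⊕ Z_2.
  H_2: rank ker ∂_2 − rank ∂_3 = (16 − 16) − 0 = 0, and there is no ∂_3, so H_2 ≅ 0.

As a check, the Euler characteristic is 12 − 27 + 16 = 1, which agrees with 2 − 1 + 0 = 1.
(K is a triangulation of the disjoint union of the real projective plane RP^2 and the cylinder S^1 x I.)

H_0 ≅ Z^2,  H_1 ≅ Z ⊕ Z_2,  H_2 = 0.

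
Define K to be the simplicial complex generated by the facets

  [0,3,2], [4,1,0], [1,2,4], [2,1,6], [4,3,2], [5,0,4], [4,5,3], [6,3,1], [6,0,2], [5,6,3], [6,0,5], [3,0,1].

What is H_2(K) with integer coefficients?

H_2 ≅ 0.

Fix the vertex order 0 < 1 < 2 < 3 < 4 < 5 < 6 and write every simplex with vertices in increasing order. Then dim K = 2 and the simplices of K are:

  0-simplices (7): [0], [1], [2], [3], [4], [5], [6]
  1-simplices (18): [0,1], [0,2], [0,3], [0,4], [0,5], [0,6], [1,2], [1,3], [1,4], [1,6], [2,3], [2,4], [2,6], [3,4], [3,5], [3,6], [4,5], [5,6]
  2-simplices (12): [0,1,3], [0,1,4], [0,2,3], [0,2,6], [0,4,5], [0,5,6], [1,2,4], [1,2,6], [1,3,6], [2,3,4], [3,4,5], [3,5,6]

so the chain groups are C_0 ≅ Z^7, C_1 ≅ Z^18, C_2 ≅ Z^12.

∂_1: C_1 → C_0 is given by ∂[p,q] = [q] − [p].
As a 7×18 matrix over Z this has rank 6, with invariant factors (1,1,1,1,1,1).

Boundary ∂_2: C_2 → C_1 acts by ∂[p,q,r] = [q,r] − [p,r] + [p,q]. For instance
  ∂[0,1,4] = [1,4] − [0,4] + [0,1],
  ∂[0,2,3] = [2,3] − [0,3] + [0,2].
The resulting 18×12 matrix has rank 12, and its Smith normal form has invariant factors (1,1,1,1,1,1,1,1,1,1,1,2).

Computing H_k = (kernel of ∂_k) / (image of ∂_{k+1}):

  H_2: rank ker ∂_2 − rank ∂_3 = (12 − 12) − 0 = 0, and there is no ∂_3, so H_2 = 0.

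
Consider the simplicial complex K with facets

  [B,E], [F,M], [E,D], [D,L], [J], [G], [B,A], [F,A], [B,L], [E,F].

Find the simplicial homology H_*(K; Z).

H_0 = Z^3,  H_1 = Z^2.

Take the total order A < B < D < E < F < G < J < L < M on the vertex set. Then K (dimension 1) consists of the simplices:

  0-simplices (9): A, B, D, E, F, G, J, L, M
  1-simplices (8): AB, AF, BE, BL, DE, DL, EF, FM

Hence C_0 ≅ Z^9, C_1 ≅ Z^8.

∂_1: C_1 → C_0 is given by ∂[p,q] = [q] − [p]. For instance
  ∂DL = L − D.
As a 9×8 matrix over Z this has rank 6, with invariant factors (1,1,1,1,1,1).

From H_k ≅ ker(∂_k) / im(∂_{k+1}) we obtain:

  H_0: rank C_0 − rank ∂_1 = 9 − 6 = 3, and the invariant factors of ∂_1 are all 1, so H_0 ≅ Z^3.
  H_1: rank ker ∂_1 − rank ∂_2 = (8 − 6) − 0 = 2, and there is no ∂_2, so H_1 ≅ Z^2.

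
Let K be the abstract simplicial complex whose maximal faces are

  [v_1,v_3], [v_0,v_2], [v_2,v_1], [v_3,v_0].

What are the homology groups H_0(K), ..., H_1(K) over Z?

Take the total order v_0 < v_1 < v_2 < v_3 on the vertex set. Then K (dimension 1) consists of the simplices:

  0-simplices (4): [v_0], [v_1], [v_2], [v_3]
  1-simplices (4): [v_0,v_2], [v_0,v_3], [v_1,v_2], [v_1,v_3]

Hence C_0 ≅ Z^4, C_1 ≅ Z^4.

Boundary ∂_1: C_1 → C_0 maps an edge to its endpoints' difference, ∂[p,q] = q − p.
The 4×4 boundary matrix has rank 3 and Smith normal form diag(1,1,1).

Now H_k = ker ∂_k / im ∂_{k+1}, so:

  H_0: rank C_0 − rank ∂_1 = 4 − 3 = 1, and the invariant factors of ∂_1 are all 1, so H_0 = Z.
  H_1: rank ker ∂_1 − rank ∂_2 = (4 − 3) − 0 = 1, and there is no ∂_2, so H_1 = Z.

H_0 = Z,  H_1 = Z.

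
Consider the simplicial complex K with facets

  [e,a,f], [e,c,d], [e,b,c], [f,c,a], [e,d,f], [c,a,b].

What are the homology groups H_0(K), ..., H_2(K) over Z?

H_0 ≅ Z,  H_1 ≅ Z,  H_2 = 0.

Order the vertices as a < b < c < d < e < f. Listing each simplex with vertices in this order, K has dimension 2 with simplices:

  0-simplices (6): a, b, c, d, e, f
  1-simplices (12): ab, ac, ae, af, bc, be, cd, ce, cf, de, df, ef
  2-simplices (6): abc, acf, aef, bce, cde, def

Hence C_0 ≅ Z^6, C_1 ≅ Z^12, C_2 ≅ Z^6.

∂_1: C_1 → C_0 is given by ∂[p,q] = [q] − [p].
The resulting 6×12 matrix has rank 5, and its Smith normal form has invariant factors (1,1,1,1,1).

The boundary map ∂_2: C_2 → C_1 maps a triangle to the signed sum of its edges. For instance
  ∂def = ef − df + de,
  ∂abc = bc − ac + ab.
This gives a 12×6 integer matrix of rank 6; reducing to Smith normal form yields diagonal entries (1,1,1,1,1,1).

Now H_k = ker ∂_k / im ∂_{k+1}, so:

  H_0: rank C_0 − rank ∂_1 = 6 − 5 = 1, and the invariant factors of ∂_1 are all 1, so H_0 = Z.
  H_1: rank ker ∂_1 − rank ∂_2 = (12 − 5) − 6 = 1, and the invariant factors of ∂_2 are all 1, so H_1 = Z.
  H_2: rank ker ∂_2 − rank ∂_3 = (6 − 6) − 0 = 0, and there is no ∂_3, so H_2 = 0.

As a check, the Euler characteristic is 6 − 12 + 6 = 0, which agrees with 1 − 1 + 0 = 0.
(K is a triangulation of the cylinder S^1 x I.)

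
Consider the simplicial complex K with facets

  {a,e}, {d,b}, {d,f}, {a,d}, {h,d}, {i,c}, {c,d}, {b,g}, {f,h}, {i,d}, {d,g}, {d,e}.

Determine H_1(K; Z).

Take the total order a < b < c < d < e < f < g < h < i on the vertex set. Then K (dimension 1) consists of the simplices:

  0-simplices (9): a, b, c, d, e, f, g, h, i
  1-simplices (12): ad, ae, bd, bg, cd, ci, de, df, dg, dh, di, fh

Hence C_0 ≅ Z^9, C_1 ≅ Z^12.

The boundary map ∂_1: C_1 → C_0 sends each edge [p,q] (with p < q) to q − p.
The 9×12 boundary matrix has rank 8 and Smith normal form diag(1,1,1,1,1,1,1,1).

Computing H_k = (kernel of ∂_k) / (image of ∂_{k+1}):

  H_1: rank ker ∂_1 − rank ∂_2 = (12 − 8) − 0 = 4, and there is no ∂_2, so H_1 = Z^4.

H_1 = Z^4.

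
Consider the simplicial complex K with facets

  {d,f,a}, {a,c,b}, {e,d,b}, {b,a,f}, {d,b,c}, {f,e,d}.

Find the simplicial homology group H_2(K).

H_2 = 0.

Fix the vertex order a < b < c < d < e < f and write every simplex with vertices in increasing order. Then dim K = 2 and the simplices of K are:

  0-simplices (6): a, b, c, d, e, f
  1-simplices (12): ab, ac, ad, af, bc, bd, be, bf, cd, de, df, ef
  2-simplices (6): abc, abf, adf, bcd, bde, def

so the chain groups are C_0 ≅ Z^6, C_1 ≅ Z^12, C_2 ≅ Z^6.

The boundary map ∂_1: C_1 → C_0 sends each edge [p,q] (with p < q) to q − p.
This gives a 6×12 integer matrix of rank 5; reducing to Smith normal form yields diagonal entries (1,1,1,1,1).

∂_2: C_2 → C_1 acts by ∂[p,q,r] = [q,r] − [p,r] + [p,q]. For instance
  ∂adf = df − af + ad,
  ∂def = ef − df + de.
The 12×6 boundary matrix has rank 6 and Smith normal form diag(1,1,1,1,1,1).

Reading off H_k = ker ∂_k / im ∂_{k+1}:

  H_2: rank ker ∂_2 − rank ∂_3 = (6 − 6) − 0 = 0, and there is no ∂_3, so H_2 = 0.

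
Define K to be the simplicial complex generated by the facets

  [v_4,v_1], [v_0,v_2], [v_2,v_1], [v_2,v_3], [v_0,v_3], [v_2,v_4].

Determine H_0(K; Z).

Fix the vertex order v_0 < v_1 < v_2 < v_3 < v_4 and write every simplex with vertices in increasing order. Then dim K = 1 and the simplices of K are:

  0-simplices (5): [v_0], [v_1], [v_2], [v_3], [v_4]
  1-simplices (6): [v_0,v_2], [v_0,v_3], [v_1,v_2], [v_1,v_4], [v_2,v_3], [v_2,v_4]

so the chain groups are C_0 ≅ Z^5, C_1 ≅ Z^6.

The boundary map ∂_1: C_1 → C_0 maps an edge to its endpoints' difference, ∂[p,q] = q − p.
The 5×6 boundary matrix has rank 4 and Smith normal form diag(1,1,1,1).

From H_k ≅ ker(∂_k) / im(∂_{k+1}) we obtain:

  H_0: rank C_0 − rank ∂_1 = 5 − 4 = 1, and the invariant factors of ∂_1 are all 1, so H_0 = Z.

H_0 = Z.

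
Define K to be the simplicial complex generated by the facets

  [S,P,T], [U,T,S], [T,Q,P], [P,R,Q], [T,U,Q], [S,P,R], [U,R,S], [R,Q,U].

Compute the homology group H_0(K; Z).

H_0 ≅ Z.

Order the vertices as P < Q < R < S < T < U. Listing each simplex with vertices in this order, K has dimension 2 with simplices:

  0-simplices (6): P, Q, R, S, T, U
  1-simplices (12): PQ, PR, PS, PT, QR, QT, QU, RS, RU, ST, SU, TU
  2-simplices (8): PQR, PQT, PRS, PST, QRU, QTU, RSU, STU

giving chain groups C_0 ≅ Z^6, C_1 ≅ Z^12, C_2 ≅ Z^8.

The boundary map ∂_1: C_1 → C_0 is given by ∂[p,q] = [q] − [p].
As a 6×12 matrix over Z this has rank 5, with invariant factors (1,1,1,1,1).

Boundary ∂_2: C_2 → C_1 sends each 2-simplex [p,q,r] to [q,r] − [p,r] + [p,q]. For instance
  ∂QTU = TU − QU + QT,
  ∂PQT = QT − PT + PQ.
As a 12×8 matrix over Z this has rank 7, with invariant factors (1,1,1,1,1,1,1).

Now H_k = ker ∂_k / im ∂_{k+1}, so:

  H_0: rank C_0 − rank ∂_1 = 6 − 5 = 1, and the invariant factors of ∂_1 are all 1, so H_0 ≅ Z.

(K is a triangulation of the 2-sphere S^2.)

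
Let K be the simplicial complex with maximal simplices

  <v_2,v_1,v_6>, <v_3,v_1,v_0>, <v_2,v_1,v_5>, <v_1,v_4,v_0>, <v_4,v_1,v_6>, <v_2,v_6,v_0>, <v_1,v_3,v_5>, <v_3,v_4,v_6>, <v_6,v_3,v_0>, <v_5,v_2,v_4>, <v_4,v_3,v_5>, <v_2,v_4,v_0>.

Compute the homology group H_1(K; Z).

We work with the vertex ordering v_0 < v_1 < v_2 < v_3 < v_4 < v_5 < v_6. The simplices of K, each written with vertices in increasing order, are:

  0-simplices (7): [v_0], [v_1], [v_2], [v_3], [v_4], [v_5], [v_6]
  1-simplices (18): (18 of them)
  2-simplices (12): (12 of them)

so the chain groups are C_0 ≅ Z^7, C_1 ≅ Z^18, C_2 ≅ Z^12.

Boundary ∂_1: C_1 → C_0 maps an edge to its endpoints' difference, ∂[p,q] = q − p. For instance
  ∂[v_0,v_3] = [v_3] − [v_0].
The resulting 7×18 matrix has rank 6, and its Smith normal form has invariant factors (1,1,1,1,1,1).

∂_2: C_2 → C_1 maps a triangle to the signed sum of its edges. For instance
  ∂[v_3,v_4,v_6] = [v_4,v_6] − [v_3,v_6] + [v_3,v_4],
  ∂[v_0,v_2,v_6] = [v_2,v_6] − [v_0,v_6] + [v_0,v_2].
The 18×12 boundary matrix has rank 12 and Smith normal form diag(1,1,1,1,1,1,1,1,1,1,1,2).

Reading off H_k = ker ∂_k / im ∂_{k+1}:

  H_1: rank ker ∂_1 − rank ∂_2 = (18 − 6) − 12 = 0, and ∂_2 has invariant factor 2 > 1, so H_1 = Z_2.

H_1 ≅ Z_2.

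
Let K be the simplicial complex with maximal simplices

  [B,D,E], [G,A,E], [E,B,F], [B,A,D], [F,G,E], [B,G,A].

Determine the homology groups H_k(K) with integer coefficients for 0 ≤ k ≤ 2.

K has 6 vertices, 12 edges, 6 triangles.
rank ∂_0 = 0, rank ∂_1 = 5 ⇒ b_0 = 6 − 0 − 5 = 1; all invariant factors of ∂_1 are 1 so no torsion. So H_0 = Z.
rank ∂_1 = 5, rank ∂_2 = 6 ⇒ b_1 = 12 − 5 − 6 = 1; all invariant factors of ∂_2 are 1 so no torsion. So H_1 = Z.
rank ∂_2 = 6, rank ∂_3 = 0 ⇒ b_2 = 6 − 6 − 0 = 0. So H_2 = 0.

H_0 ≅ Z,  H_1 ≅ Z,  H_2 = 0.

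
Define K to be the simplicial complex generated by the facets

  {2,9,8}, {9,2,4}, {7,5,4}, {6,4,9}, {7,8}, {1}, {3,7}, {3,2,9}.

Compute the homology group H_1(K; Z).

H_1 ≅ Z^2.

Fix the vertex order 1 < 2 < 3 < 4 < 5 < 6 < 7 < 8 < 9 and write every simplex with vertices in increasing order. Then dim K = 2 and the simplices of K are:

  0-simplices (9): [1], [2], [3], [4], [5], [6], [7], [8], [9]
  1-simplices (14): [2,3], [2,4], [2,8], [2,9], [3,7], [3,9], [4,5], [4,6], [4,7], [4,9], [5,7], [6,9], [7,8], [8,9]
  2-simplices (5): [2,3,9], [2,4,9], [2,8,9], [4,5,7], [4,6,9]

giving chain groups C_0 ≅ Z^9, C_1 ≅ Z^14, C_2 ≅ Z^5.

Boundary ∂_1: C_1 → C_0 sends each edge [p,q] (with p < q) to q − p. For instance
  ∂[3,7] = [7] − [3].
The 9×14 boundary matrix has rank 7 and Smith normal form diag(1,1,1,1,1,1,1).

∂_2: C_2 → C_1 sends each 2-simplex [p,q,r] to [q,r] − [p,r] + [p,q]. For instance
  ∂[2,8,9] = [8,9] − [2,9] + [2,8],
  ∂[4,6,9] = [6,9] − [4,9] + [4,6].
The 14×5 boundary matrix has rank 5 and Smith normal form diag(1,1,1,1,1).

Now H_k = ker ∂_k / im ∂_{k+1}, so:

  H_1: rank ker ∂_1 − rank ∂_2 = (14 − 7) − 5 = 2, and the invariant factors of ∂_2 are all 1, so H_1 ≅ Z^2.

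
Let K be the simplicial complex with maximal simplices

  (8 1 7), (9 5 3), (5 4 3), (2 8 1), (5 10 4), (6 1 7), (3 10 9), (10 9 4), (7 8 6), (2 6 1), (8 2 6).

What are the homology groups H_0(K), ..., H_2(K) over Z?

Take the total order 1 < 2 < 3 < 4 < 5 < 6 < 7 < 8 < 9 < 10 on the vertex set. Then K (dimension 2) consists of the simplices:

  0-simplices (10): [1], [2], [3], [4], [5], [6], [7], [8], [9], [10]
  1-simplices (19): [1,2], [1,6], [1,7], [1,8], [2,6], [2,8], [3,4], [3,5], [3,9], [3,10], [4,5], [4,9], [4,10], [5,9], [5,10], [6,7], [6,8], [7,8], [9,10]
  2-simplices (11): [1,2,6], [1,2,8], [1,6,7], [1,7,8], [2,6,8], [3,4,5], [3,5,9], [3,9,10], [4,5,10], [4,9,10], [6,7,8]

Hence C_0 ≅ Z^10, C_1 ≅ Z^19, C_2 ≅ Z^11.

The boundary map ∂_1: C_1 → C_0 is given by ∂[p,q] = [q] − [p]. For instance
  ∂[5,10] = [10] − [5].
As a 10×19 matrix over Z this has rank 8, with invariant factors (1,1,1,1,1,1,1,1).

The boundary map ∂_2: C_2 → C_1 acts by ∂[p,q,r] = [q,r] − [p,r] + [p,q]. For instance
  ∂[3,4,5] = [4,5] − [3,5] + [3,4],
  ∂[6,7,8] = [7,8] − [6,8] + [6,7].
This gives a 19×11 integer matrix of rank 10; reducing to Smith normal form yields diagonal entries (1,1,1,1,1,1,1,1,1,1).

Now H_k = ker ∂_k / im ∂_{k+1}, so:

  H_0: rank C_0 − rank ∂_1 = 10 − 8 = 2, and the invariant factors of ∂_1 are all 1, so H_0 ≅ Z^2.
  H_1: rank ker ∂_1 − rank ∂_2 = (19 − 8) − 10 = 1, and the invariant factors of ∂_2 are all 1, so H_1 ≅ Z.
  H_2: rank ker ∂_2 − rank ∂_3 = (11 − 10) − 0 = 1, and there is no ∂_3, so H_2 ≅ Z.

As a check, the Euler characteristic is 10 − 19 + 11 = 2, which agrees with 2 − 1 + 1 = 2.
(K is a triangulation of the disjoint union of the Möbius band and the 2-sphere S^2.)

H_0 ≅ Z^2,  H_1 ≅ Z,  H_2 ≅ Z.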